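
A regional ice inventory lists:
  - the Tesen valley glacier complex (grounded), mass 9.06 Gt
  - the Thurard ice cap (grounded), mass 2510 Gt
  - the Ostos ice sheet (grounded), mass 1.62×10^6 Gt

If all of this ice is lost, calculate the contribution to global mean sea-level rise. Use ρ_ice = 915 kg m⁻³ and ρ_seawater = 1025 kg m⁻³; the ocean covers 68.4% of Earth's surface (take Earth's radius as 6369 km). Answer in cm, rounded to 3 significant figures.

≈ 454 cm

Tesen: 9.06 Gt = 9.060×10^12 kg; dividing by ρ_w = 1025 kg m⁻³ gives 8.839×10^9 m³ of water.
Thurard: 2510 Gt = 2.510×10^15 kg; dividing by ρ_w = 1025 kg m⁻³ gives 2.449×10^12 m³ of water.
Ostos: 1.62×10^6 Gt = 1.620×10^18 kg; dividing by ρ_w = 1025 kg m⁻³ gives 1.580×10^15 m³ of water.
Total added water ≈ 1.583×10^15 m³ over 3.49×10^14 m² → Δh = 4.54 m = 454 cm.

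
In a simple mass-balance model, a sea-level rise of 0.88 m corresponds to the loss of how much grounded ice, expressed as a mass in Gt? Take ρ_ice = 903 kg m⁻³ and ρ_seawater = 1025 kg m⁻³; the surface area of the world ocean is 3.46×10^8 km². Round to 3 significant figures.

Required water volume = Δh × A = 0.88 m × 3.46×10^14 m² = 3.045×10^14 m³.
ρ_w = 1025 kg m⁻³, so the mass of water = 3.045×10^14 m³ × 1025 kg m⁻³ = 3.121×10^17 kg = 3.12×10^5 Gt (and the same mass of ice, by conservation).

≈ 3.12×10^5 Gt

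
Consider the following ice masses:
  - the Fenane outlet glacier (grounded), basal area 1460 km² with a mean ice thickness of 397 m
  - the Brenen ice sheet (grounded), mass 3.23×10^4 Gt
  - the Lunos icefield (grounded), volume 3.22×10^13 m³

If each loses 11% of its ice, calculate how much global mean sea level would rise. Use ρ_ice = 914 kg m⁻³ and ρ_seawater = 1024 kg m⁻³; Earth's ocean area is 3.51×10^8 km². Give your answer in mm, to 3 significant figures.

≈ 19.1 mm

Fenane: ice volume = 1460 km² × 397 m = 579.6 km³; 0.11 × 579.6 × (914/1024) = 56.91 km³ of water.
Brenen: 0.11 × 3.23×10^4 Gt = 3.553×10^15 kg; dividing by ρ_w = 1024 kg m⁻³ gives 3.470×10^12 m³ of water.
Lunos: 0.11 × 3.22×10^13 m³ × (914/1024) = 3.162×10^12 m³ of water.
Total added water ≈ 6.688×10^12 m³ over 3.51×10^14 m² → Δh = 0.0191 m = 19.1 mm.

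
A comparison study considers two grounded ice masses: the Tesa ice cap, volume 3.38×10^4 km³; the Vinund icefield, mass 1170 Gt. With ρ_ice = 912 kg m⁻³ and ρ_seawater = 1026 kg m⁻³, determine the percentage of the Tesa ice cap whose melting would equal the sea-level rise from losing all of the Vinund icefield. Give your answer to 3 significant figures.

Equal sea-level rise means equal mass of meltwater, i.e. equal mass of ice lost.
Ice mass of Vinund: 1.170×10^15 kg; ice mass of Tesa: 3.083×10^16 kg.
Fraction required = 1.170×10^15 / 3.083×10^16 = 0.0380 → 3.80 %.

≈ 3.80 %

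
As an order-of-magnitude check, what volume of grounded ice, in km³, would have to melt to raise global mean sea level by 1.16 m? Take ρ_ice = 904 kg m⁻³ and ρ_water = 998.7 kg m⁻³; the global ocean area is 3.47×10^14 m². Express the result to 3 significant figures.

≈ 4.45×10^5 km³

Required water volume = Δh × A = 1.16 m × 3.47×10^14 m² = 4.025×10^14 m³ = 4.025×10^5 km³.
Ice volume = water volume × ρ_w/ρ_ice = 4.025×10^5 × 998.7/904 = 4.45×10^5 km³.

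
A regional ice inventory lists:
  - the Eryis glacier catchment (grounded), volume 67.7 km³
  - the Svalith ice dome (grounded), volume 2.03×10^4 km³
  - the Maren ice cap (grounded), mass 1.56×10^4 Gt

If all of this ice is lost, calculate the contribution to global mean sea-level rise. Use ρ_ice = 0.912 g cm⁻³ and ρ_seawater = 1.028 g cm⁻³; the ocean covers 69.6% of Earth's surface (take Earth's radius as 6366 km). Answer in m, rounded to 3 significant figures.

≈ 0.0938 m

Eryis: 67.7 km³ × (912/1028) = 60.06 km³ of water.
Svalith: 2.03×10^4 km³ × (912/1028) = 1.801×10^4 km³ of water.
Maren: 1.56×10^4 Gt = 1.560×10^16 kg; dividing by ρ_w = 1.028 g cm⁻³ = 1028 kg m⁻³ gives 1.518×10^13 m³ of water.
Total added water ≈ 3.324×10^13 m³ over 3.54×10^14 m² → Δh = 0.0938 m.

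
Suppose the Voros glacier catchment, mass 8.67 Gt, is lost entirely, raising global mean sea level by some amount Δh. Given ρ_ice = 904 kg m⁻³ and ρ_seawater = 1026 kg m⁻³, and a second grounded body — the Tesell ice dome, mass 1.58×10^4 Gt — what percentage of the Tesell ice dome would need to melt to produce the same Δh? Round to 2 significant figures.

Equal sea-level rise means equal mass of meltwater, i.e. equal mass of ice lost.
Ice mass of Voros: 8.670×10^12 kg; ice mass of Tesell: 1.580×10^16 kg.
Fraction required = 8.670×10^12 / 1.580×10^16 = 5.49×10^-4 → 0.055 %.

≈ 0.055 %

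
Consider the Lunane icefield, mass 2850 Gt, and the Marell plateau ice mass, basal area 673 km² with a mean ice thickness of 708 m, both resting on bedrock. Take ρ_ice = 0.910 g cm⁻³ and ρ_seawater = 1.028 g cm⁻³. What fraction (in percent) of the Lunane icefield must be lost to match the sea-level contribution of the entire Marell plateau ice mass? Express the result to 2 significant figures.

Equal sea-level rise means equal mass of meltwater, i.e. equal mass of ice lost.
Ice mass of Marell: 4.336×10^14 kg; ice mass of Lunane: 2.850×10^15 kg.
Fraction required = 4.336×10^14 / 2.850×10^15 = 0.152 → 15 %.

≈ 15 %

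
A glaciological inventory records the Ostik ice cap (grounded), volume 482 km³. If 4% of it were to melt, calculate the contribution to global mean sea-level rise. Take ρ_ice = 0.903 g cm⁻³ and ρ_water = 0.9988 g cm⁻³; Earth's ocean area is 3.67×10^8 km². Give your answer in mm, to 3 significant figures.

≈ 0.0475 mm

Ostik: 0.04 × 482 km³ × (903/998.8) = 17.43 km³ of water.
Spread over 3.67×10^14 m² of ocean, Δh = 1.743×10^10 / 3.67×10^14 = 4.75×10^-5 m = 0.0475 mm.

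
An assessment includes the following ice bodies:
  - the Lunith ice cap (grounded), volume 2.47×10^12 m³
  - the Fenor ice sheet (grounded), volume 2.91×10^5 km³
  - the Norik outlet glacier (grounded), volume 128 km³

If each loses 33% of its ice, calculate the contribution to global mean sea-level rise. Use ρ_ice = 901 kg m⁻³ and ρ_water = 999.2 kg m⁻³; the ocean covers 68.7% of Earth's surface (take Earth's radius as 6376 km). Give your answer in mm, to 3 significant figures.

≈ 249 mm

Lunith: 0.33 × 2.47×10^12 m³ × (901/999.2) = 7.350×10^11 m³ of water.
Fenor: 0.33 × 2.91×10^5 km³ × (901/999.2) = 8.659×10^4 km³ of water.
Norik: 0.33 × 128 km³ × (901/999.2) = 38.09 km³ of water.
Total added water ≈ 8.737×10^13 m³ over 3.51×10^14 m² → Δh = 0.249 m = 249 mm.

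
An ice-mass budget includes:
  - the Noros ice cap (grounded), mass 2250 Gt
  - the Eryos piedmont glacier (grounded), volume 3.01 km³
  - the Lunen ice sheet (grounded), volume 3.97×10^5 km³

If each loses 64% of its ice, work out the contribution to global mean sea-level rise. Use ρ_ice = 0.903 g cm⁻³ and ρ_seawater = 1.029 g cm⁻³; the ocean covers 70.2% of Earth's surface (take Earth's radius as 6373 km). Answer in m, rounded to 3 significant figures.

Noros: 0.64 × 2250 Gt = 1.440×10^15 kg; dividing by ρ_w = 1.029 g cm⁻³ = 1029 kg m⁻³ gives 1.399×10^12 m³ of water.
Eryos: 0.64 × 3.01 km³ × (903/1029) = 1.691 km³ of water.
Lunen: 0.64 × 3.97×10^5 km³ × (903/1029) = 2.230×10^5 km³ of water.
Total added water ≈ 2.244×10^14 m³ over 3.58×10^14 m² → Δh = 0.626 m.

≈ 0.626 m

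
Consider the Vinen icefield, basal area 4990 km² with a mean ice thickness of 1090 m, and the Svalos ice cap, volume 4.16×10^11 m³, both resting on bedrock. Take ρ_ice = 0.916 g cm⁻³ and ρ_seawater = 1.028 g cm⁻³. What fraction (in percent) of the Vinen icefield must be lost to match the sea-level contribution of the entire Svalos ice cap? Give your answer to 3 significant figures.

≈ 7.65 %

Equal sea-level rise means equal mass of meltwater, i.e. equal mass of ice lost.
Ice mass of Svalos: 3.811×10^14 kg; ice mass of Vinen: 4.982×10^15 kg.
Fraction required = 3.811×10^14 / 4.982×10^15 = 0.0765 → 7.65 %.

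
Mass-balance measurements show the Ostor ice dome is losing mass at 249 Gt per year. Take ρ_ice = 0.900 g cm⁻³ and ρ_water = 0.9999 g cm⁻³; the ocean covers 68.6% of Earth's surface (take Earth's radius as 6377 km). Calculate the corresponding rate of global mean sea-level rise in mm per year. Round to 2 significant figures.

≈ 0.71 mm/yr

ρ_w = 0.9999 g cm⁻³ = 999.9 kg m⁻³. Annual water volume added = 249 Gt / ρ_w = 2.490×10^14 kg / 999.9 kg m⁻³ = 2.490×10^11 m³.
Δh per year = 2.490×10^11 / 3.51×10^14 = 7.10×10^-4 m = 0.71 mm.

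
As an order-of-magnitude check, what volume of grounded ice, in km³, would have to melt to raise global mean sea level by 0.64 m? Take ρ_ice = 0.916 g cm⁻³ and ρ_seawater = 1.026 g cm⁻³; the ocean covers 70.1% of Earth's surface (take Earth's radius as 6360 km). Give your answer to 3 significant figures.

≈ 2.55×10^5 km³

Required water volume = Δh × A = 0.64 m × 3.56×10^14 m² = 2.280×10^14 m³ = 2.280×10^5 km³.
Ice volume = water volume × ρ_w/ρ_ice = 2.280×10^5 × 1026/916 = 2.55×10^5 km³.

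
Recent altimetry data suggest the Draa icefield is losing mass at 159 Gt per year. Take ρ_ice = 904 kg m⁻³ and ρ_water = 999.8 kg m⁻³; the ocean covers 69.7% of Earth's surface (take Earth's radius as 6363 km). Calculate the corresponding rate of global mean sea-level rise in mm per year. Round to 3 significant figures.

ρ_w = 999.8 kg m⁻³. Annual water volume added = 159 Gt / ρ_w = 1.590×10^14 kg / 999.8 kg m⁻³ = 1.590×10^11 m³.
Δh per year = 1.590×10^11 / 3.55×10^14 = 4.48×10^-4 m = 0.448 mm.

≈ 0.448 mm/yr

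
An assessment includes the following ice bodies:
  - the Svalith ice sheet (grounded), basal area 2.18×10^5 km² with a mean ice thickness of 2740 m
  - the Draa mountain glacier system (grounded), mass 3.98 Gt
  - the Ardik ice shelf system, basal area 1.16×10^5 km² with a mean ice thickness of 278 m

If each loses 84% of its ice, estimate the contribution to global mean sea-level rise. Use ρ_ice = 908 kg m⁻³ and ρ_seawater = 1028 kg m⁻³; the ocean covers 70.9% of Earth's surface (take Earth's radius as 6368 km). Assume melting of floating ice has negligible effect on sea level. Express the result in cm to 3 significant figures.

Svalith: ice volume = 2.18×10^5 km² × 2740 m = 5.973×10^5 km³; 0.84 × 5.973×10^5 × (908/1028) = 4.432×10^5 km³ of water.
Draa: 0.84 × 3.98 Gt = 3.343×10^12 kg; dividing by ρ_w = 1028 kg m⁻³ gives 3.252×10^9 m³ of water.
The Ardik ice shelf system is floating and already displaces its own weight of water, so its melt adds essentially nothing to sea level.
Total added water ≈ 4.432×10^14 m³ over 3.61×10^14 m² → Δh = 1.23 m = 123 cm.

≈ 123 cm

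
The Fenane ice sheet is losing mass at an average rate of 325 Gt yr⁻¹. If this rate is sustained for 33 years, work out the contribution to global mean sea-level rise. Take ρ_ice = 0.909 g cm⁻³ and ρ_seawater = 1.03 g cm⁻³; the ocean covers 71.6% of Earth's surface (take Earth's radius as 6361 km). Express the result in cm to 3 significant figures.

Total mass lost = 325 Gt/yr × 33 yr = 1.072×10^4 Gt = 1.072×10^16 kg.
ρ_w = 1.03 g cm⁻³ = 1030 kg m⁻³, so water volume = 1.072×10^16 / 1030 = 1.041×10^13 m³.
Δh = 1.041×10^13 / 3.64×10^14 = 0.0286 m = 2.86 cm.

≈ 2.86 cm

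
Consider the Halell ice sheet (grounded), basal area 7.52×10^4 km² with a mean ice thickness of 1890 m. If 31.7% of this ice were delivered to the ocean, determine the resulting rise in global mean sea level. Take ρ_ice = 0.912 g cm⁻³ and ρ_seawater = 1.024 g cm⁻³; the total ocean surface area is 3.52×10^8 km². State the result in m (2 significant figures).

≈ 0.11 m

Halell: ice volume = 7.52×10^4 km² × 1890 m = 1.421×10^5 km³; 0.317 × 1.421×10^5 × (912/1024) = 4.013×10^4 km³ of water.
Spread over 3.52×10^14 m² of ocean, Δh = 4.013×10^13 / 3.52×10^14 = 0.114 m.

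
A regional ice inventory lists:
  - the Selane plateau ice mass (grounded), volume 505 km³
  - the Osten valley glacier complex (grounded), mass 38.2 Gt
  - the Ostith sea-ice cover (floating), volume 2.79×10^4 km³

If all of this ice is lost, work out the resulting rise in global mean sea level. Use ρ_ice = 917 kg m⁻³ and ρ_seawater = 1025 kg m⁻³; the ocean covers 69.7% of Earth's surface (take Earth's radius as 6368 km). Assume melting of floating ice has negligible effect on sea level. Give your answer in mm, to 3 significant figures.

Selane: 505 km³ × (917/1025) = 451.8 km³ of water.
Osten: 38.2 Gt = 3.820×10^13 kg; dividing by ρ_w = 1025 kg m⁻³ gives 3.727×10^10 m³ of water.
The Ostith sea-ice cover is floating and already displaces its own weight of water, so its melt adds essentially nothing to sea level.
Total added water ≈ 4.891×10^11 m³ over 3.55×10^14 m² → Δh = 1.38×10^-3 m = 1.38 mm.

≈ 1.38 mm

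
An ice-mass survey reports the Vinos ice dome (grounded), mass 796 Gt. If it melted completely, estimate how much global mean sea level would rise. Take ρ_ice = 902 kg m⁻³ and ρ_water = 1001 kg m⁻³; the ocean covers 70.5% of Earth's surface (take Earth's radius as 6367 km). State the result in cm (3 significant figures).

Vinos: 796 Gt = 7.960×10^14 kg; dividing by ρ_w = 1001 kg m⁻³ gives 7.952×10^11 m³ of water.
Spread over 3.59×10^14 m² of ocean, Δh = 7.952×10^11 / 3.59×10^14 = 2.21×10^-3 m = 0.221 cm.

≈ 0.221 cm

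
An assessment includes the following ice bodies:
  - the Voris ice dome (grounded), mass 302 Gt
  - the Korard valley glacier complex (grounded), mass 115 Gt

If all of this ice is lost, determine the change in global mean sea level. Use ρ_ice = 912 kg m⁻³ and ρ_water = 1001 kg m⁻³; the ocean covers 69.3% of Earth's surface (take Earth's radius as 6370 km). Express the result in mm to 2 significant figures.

≈ 1.2 mm

Voris: 302 Gt = 3.020×10^14 kg; dividing by ρ_w = 1001 kg m⁻³ gives 3.017×10^11 m³ of water.
Korard: 115 Gt = 1.150×10^14 kg; dividing by ρ_w = 1001 kg m⁻³ gives 1.149×10^11 m³ of water.
Total added water ≈ 4.166×10^11 m³ over 3.53×10^14 m² → Δh = 1.18×10^-3 m = 1.2 mm.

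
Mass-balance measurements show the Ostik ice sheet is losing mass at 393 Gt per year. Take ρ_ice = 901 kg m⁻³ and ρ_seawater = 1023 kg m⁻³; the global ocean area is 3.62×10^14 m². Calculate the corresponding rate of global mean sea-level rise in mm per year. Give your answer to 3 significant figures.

≈ 1.06 mm/yr

ρ_w = 1023 kg m⁻³. Annual water volume added = 393 Gt / ρ_w = 3.930×10^14 kg / 1023 kg m⁻³ = 3.842×10^11 m³.
Δh per year = 3.842×10^11 / 3.62×10^14 = 1.06×10^-3 m = 1.06 mm.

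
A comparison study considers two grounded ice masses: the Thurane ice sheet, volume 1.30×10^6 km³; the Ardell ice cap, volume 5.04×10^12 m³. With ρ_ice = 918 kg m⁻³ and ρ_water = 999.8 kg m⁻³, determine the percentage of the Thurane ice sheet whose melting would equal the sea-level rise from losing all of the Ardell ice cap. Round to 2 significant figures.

≈ 0.39 %

Equal sea-level rise means equal mass of meltwater, i.e. equal mass of ice lost.
Ice mass of Ardell: 4.627×10^15 kg; ice mass of Thurane: 1.193×10^18 kg.
Fraction required = 4.627×10^15 / 1.193×10^18 = 3.88×10^-3 → 0.39 %.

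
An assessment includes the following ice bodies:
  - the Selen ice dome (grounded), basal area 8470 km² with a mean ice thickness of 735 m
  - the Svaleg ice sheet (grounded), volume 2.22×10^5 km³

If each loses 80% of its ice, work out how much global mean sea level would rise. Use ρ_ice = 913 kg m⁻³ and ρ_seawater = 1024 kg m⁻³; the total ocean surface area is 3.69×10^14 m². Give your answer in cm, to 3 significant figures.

Selen: ice volume = 8470 km² × 735 m = 6225 km³; 0.8 × 6225 × (913/1024) = 4440 km³ of water.
Svaleg: 0.8 × 2.22×10^5 km³ × (913/1024) = 1.583×10^5 km³ of water.
Total added water ≈ 1.628×10^14 m³ over 3.69×10^14 m² → Δh = 0.441 m = 44.1 cm.

≈ 44.1 cm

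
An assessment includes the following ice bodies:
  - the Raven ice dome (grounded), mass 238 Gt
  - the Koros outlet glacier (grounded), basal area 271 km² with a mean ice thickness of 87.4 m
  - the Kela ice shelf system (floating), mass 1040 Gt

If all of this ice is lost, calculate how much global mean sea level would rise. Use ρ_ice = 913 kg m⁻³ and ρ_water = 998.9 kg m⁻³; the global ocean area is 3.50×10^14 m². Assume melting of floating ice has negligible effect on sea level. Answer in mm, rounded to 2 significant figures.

≈ 0.74 mm

Raven: 238 Gt = 2.380×10^14 kg; dividing by ρ_w = 998.9 kg m⁻³ gives 2.383×10^11 m³ of water.
Koros: ice volume = 271 km² × 87.4 m = 23.69 km³; 23.69 × (913/998.9) = 21.65 km³ of water.
The Kela ice shelf system is floating and already displaces its own weight of water, so its melt adds essentially nothing to sea level.
Total added water ≈ 2.599×10^11 m³ over 3.50×10^14 m² → Δh = 7.43×10^-4 m = 0.74 mm.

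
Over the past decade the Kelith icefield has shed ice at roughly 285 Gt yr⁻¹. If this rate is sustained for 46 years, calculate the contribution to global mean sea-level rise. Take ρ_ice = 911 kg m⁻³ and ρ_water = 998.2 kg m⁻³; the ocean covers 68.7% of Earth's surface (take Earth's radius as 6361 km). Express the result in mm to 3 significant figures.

Total mass lost = 285 Gt/yr × 46 yr = 1.311×10^4 Gt = 1.311×10^16 kg.
ρ_w = 998.2 kg m⁻³, so water volume = 1.311×10^16 / 998.2 = 1.313×10^13 m³.
Δh = 1.313×10^13 / 3.49×10^14 = 0.0376 m = 37.6 mm.

≈ 37.6 mm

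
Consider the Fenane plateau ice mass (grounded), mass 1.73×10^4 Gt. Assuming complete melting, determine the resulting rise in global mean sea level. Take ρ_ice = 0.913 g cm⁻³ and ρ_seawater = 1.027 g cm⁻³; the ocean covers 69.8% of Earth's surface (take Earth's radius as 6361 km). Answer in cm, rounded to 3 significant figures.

Fenane: 1.73×10^4 Gt = 1.730×10^16 kg; dividing by ρ_w = 1.027 g cm⁻³ = 1027 kg m⁻³ gives 1.685×10^13 m³ of water.
Spread over 3.55×10^14 m² of ocean, Δh = 1.685×10^13 / 3.55×10^14 = 0.0475 m = 4.75 cm.

≈ 4.75 cm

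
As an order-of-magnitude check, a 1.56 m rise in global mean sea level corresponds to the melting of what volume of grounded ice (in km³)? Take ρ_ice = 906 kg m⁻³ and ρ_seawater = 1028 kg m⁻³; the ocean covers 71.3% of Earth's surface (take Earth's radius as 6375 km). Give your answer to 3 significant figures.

Required water volume = Δh × A = 1.56 m × 3.64×10^14 m² = 5.680×10^14 m³ = 5.680×10^5 km³.
Ice volume = water volume × ρ_w/ρ_ice = 5.680×10^5 × 1028/906 = 6.45×10^5 km³.

≈ 6.45×10^5 km³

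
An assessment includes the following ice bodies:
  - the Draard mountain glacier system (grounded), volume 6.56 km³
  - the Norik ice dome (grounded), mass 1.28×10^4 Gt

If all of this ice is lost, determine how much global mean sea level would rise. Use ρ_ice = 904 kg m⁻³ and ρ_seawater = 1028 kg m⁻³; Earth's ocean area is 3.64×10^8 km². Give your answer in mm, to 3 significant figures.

Draard: 6.56 km³ × (904/1028) = 5.769 km³ of water.
Norik: 1.28×10^4 Gt = 1.280×10^16 kg; dividing by ρ_w = 1028 kg m⁻³ gives 1.245×10^13 m³ of water.
Total added water ≈ 1.246×10^13 m³ over 3.64×10^14 m² → Δh = 0.0342 m = 34.2 mm.

≈ 34.2 mm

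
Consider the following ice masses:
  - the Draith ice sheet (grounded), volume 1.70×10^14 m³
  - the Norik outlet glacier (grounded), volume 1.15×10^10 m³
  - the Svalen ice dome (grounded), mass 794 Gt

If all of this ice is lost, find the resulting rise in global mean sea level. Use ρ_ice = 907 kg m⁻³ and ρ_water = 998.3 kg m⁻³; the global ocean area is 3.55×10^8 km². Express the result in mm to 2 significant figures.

≈ 440 mm

Draith: 1.70×10^14 m³ × (907/998.3) = 1.545×10^14 m³ of water.
Norik: 1.15×10^10 m³ × (907/998.3) = 1.045×10^10 m³ of water.
Svalen: 794 Gt = 7.940×10^14 kg; dividing by ρ_w = 998.3 kg m⁻³ gives 7.954×10^11 m³ of water.
Total added water ≈ 1.553×10^14 m³ over 3.55×10^14 m² → Δh = 0.437 m = 440 mm.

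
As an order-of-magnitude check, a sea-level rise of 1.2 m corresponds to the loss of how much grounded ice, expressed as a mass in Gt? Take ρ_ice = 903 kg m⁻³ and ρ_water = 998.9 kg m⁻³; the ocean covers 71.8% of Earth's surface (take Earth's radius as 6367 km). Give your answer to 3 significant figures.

≈ 4.38×10^5 Gt

Required water volume = Δh × A = 1.2 m × 3.66×10^14 m² = 4.389×10^14 m³.
ρ_w = 998.9 kg m⁻³, so the mass of water = 4.389×10^14 m³ × 998.9 kg m⁻³ = 4.384×10^17 kg = 4.38×10^5 Gt (and the same mass of ice, by conservation).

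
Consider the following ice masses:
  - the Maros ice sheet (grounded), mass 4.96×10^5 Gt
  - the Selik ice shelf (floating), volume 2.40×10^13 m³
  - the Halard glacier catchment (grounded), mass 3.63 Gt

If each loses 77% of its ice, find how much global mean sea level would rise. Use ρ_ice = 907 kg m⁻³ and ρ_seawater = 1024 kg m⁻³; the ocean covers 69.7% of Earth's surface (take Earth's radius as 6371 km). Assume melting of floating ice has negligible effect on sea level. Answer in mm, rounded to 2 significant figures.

≈ 1000 mm

Maros: 0.77 × 4.96×10^5 Gt = 3.819×10^17 kg; dividing by ρ_w = 1024 kg m⁻³ gives 3.730×10^14 m³ of water.
The Selik ice shelf is floating and already displaces its own weight of water, so its melt adds essentially nothing to sea level.
Halard: 0.77 × 3.63 Gt = 2.795×10^12 kg; dividing by ρ_w = 1024 kg m⁻³ gives 2.730×10^9 m³ of water.
Total added water ≈ 3.730×10^14 m³ over 3.56×10^14 m² → Δh = 1.05 m = 1000 mm.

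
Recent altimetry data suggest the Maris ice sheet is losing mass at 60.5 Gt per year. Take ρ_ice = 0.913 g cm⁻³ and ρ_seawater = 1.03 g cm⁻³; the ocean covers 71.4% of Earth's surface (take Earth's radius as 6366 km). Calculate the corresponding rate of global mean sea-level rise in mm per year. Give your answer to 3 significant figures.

≈ 0.162 mm/yr

ρ_w = 1.03 g cm⁻³ = 1030 kg m⁻³. Annual water volume added = 60.5 Gt / ρ_w = 6.050×10^13 kg / 1030 kg m⁻³ = 5.874×10^10 m³.
Δh per year = 5.874×10^10 / 3.64×10^14 = 1.62×10^-4 m = 0.162 mm.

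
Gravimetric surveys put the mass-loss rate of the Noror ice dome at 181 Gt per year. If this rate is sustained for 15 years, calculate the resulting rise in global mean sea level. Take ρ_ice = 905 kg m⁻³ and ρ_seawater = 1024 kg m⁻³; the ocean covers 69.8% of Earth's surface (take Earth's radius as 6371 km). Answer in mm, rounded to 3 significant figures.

≈ 7.45 mm

Total mass lost = 181 Gt/yr × 15 yr = 2715 Gt = 2.715×10^15 kg.
ρ_w = 1024 kg m⁻³, so water volume = 2.715×10^15 / 1024 = 2.651×10^12 m³.
Δh = 2.651×10^12 / 3.56×10^14 = 7.45×10^-3 m = 7.45 mm.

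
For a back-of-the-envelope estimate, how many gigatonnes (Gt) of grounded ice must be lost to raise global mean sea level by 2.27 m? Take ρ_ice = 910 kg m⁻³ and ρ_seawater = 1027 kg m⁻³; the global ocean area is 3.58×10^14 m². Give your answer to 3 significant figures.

Required water volume = Δh × A = 2.27 m × 3.58×10^14 m² = 8.127×10^14 m³.
ρ_w = 1027 kg m⁻³, so the mass of water = 8.127×10^14 m³ × 1027 kg m⁻³ = 8.346×10^17 kg = 8.35×10^5 Gt (and the same mass of ice, by conservation).

≈ 8.35×10^5 Gt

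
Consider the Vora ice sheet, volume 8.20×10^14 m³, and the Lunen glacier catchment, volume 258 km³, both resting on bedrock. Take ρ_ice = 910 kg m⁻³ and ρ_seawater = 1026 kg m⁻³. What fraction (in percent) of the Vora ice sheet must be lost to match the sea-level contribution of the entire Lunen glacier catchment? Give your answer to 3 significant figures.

≈ 0.0315 %

Equal sea-level rise means equal mass of meltwater, i.e. equal mass of ice lost.
Ice mass of Lunen: 2.348×10^14 kg; ice mass of Vora: 7.462×10^17 kg.
Fraction required = 2.348×10^14 / 7.462×10^17 = 3.15×10^-4 → 0.0315 %.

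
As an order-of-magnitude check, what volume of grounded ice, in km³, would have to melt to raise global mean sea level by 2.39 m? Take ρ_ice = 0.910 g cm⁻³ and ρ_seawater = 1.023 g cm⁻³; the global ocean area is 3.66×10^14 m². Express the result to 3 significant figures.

≈ 9.83×10^5 km³

Required water volume = Δh × A = 2.39 m × 3.66×10^14 m² = 8.747×10^14 m³ = 8.747×10^5 km³.
Ice volume = water volume × ρ_w/ρ_ice = 8.747×10^5 × 1023/910 = 9.83×10^5 km³.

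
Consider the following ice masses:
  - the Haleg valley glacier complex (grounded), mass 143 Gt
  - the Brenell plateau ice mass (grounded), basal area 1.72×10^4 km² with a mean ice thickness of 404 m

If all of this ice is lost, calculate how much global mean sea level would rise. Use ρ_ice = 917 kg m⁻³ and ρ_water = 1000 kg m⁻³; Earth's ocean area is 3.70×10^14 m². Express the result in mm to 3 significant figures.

≈ 17.6 mm

Haleg: 143 Gt = 1.430×10^14 kg; dividing by ρ_w = 1000 kg m⁻³ gives 1.430×10^11 m³ of water.
Brenell: ice volume = 1.72×10^4 km² × 404 m = 6949 km³; 6949 × (917/1000) = 6372 km³ of water.
Total added water ≈ 6.515×10^12 m³ over 3.70×10^14 m² → Δh = 0.0176 m = 17.6 mm.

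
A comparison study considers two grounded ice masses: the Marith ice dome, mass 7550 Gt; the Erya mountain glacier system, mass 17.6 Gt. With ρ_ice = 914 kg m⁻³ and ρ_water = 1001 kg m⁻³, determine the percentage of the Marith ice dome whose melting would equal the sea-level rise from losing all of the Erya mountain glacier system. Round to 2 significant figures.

Equal sea-level rise means equal mass of meltwater, i.e. equal mass of ice lost.
Ice mass of Erya: 1.760×10^13 kg; ice mass of Marith: 7.550×10^15 kg.
Fraction required = 1.760×10^13 / 7.550×10^15 = 2.33×10^-3 → 0.23 %.

≈ 0.23 %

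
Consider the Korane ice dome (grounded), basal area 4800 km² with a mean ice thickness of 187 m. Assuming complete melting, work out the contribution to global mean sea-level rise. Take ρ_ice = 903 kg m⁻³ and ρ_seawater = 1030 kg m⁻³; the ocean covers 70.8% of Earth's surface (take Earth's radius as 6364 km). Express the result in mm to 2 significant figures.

≈ 2.2 mm

Korane: ice volume = 4800 km² × 187 m = 897.6 km³; 897.6 × (903/1030) = 786.9 km³ of water.
Spread over 3.60×10^14 m² of ocean, Δh = 7.869×10^11 / 3.60×10^14 = 2.18×10^-3 m = 2.2 mm.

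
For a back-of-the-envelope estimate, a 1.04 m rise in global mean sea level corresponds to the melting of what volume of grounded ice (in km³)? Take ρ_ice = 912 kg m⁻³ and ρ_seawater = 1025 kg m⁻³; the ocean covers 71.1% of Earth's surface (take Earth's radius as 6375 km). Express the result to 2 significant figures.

Required water volume = Δh × A = 1.04 m × 3.63×10^14 m² = 3.776×10^14 m³ = 3.776×10^5 km³.
Ice volume = water volume × ρ_w/ρ_ice = 3.776×10^5 × 1025/912 = 4.2×10^5 km³.

≈ 4.2×10^5 km³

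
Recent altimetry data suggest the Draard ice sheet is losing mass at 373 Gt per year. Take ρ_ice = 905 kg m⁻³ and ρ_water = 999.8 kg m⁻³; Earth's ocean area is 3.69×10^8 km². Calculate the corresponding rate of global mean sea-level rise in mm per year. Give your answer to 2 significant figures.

≈ 1.0 mm/yr

ρ_w = 999.8 kg m⁻³. Annual water volume added = 373 Gt / ρ_w = 3.730×10^14 kg / 999.8 kg m⁻³ = 3.731×10^11 m³.
Δh per year = 3.731×10^11 / 3.69×10^14 = 1.01×10^-3 m = 1.0 mm.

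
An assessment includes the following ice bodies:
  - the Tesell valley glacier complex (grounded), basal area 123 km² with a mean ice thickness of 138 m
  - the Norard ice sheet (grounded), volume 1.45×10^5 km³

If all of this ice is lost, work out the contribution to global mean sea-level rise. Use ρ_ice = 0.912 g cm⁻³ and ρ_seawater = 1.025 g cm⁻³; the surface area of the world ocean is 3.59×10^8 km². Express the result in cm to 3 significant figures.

Tesell: ice volume = 123 km² × 138 m = 16.97 km³; 16.97 × (912/1025) = 15.10 km³ of water.
Norard: 1.45×10^5 km³ × (912/1025) = 1.290×10^5 km³ of water.
Total added water ≈ 1.290×10^14 m³ over 3.59×10^14 m² → Δh = 0.359 m = 35.9 cm.

≈ 35.9 cm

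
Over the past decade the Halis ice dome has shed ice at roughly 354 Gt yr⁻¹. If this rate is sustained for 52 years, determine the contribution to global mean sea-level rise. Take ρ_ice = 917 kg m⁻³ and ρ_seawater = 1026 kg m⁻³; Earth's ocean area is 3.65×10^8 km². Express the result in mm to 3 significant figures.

Total mass lost = 354 Gt/yr × 52 yr = 1.841×10^4 Gt = 1.841×10^16 kg.
ρ_w = 1026 kg m⁻³, so water volume = 1.841×10^16 / 1026 = 1.794×10^13 m³.
Δh = 1.794×10^13 / 3.65×10^14 = 0.0492 m = 49.2 mm.

≈ 49.2 mm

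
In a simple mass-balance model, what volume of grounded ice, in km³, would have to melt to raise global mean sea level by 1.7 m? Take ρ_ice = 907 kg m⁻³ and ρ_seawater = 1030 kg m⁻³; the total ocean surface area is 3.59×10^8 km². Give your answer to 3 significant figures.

≈ 6.93×10^5 km³

Required water volume = Δh × A = 1.7 m × 3.59×10^14 m² = 6.103×10^14 m³ = 6.103×10^5 km³.
Ice volume = water volume × ρ_w/ρ_ice = 6.103×10^5 × 1030/907 = 6.93×10^5 km³.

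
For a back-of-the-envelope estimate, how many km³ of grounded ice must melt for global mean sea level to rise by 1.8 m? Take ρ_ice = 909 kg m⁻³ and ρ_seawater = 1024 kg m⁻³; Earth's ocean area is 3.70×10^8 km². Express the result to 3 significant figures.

Required water volume = Δh × A = 1.8 m × 3.70×10^14 m² = 6.660×10^14 m³ = 6.660×10^5 km³.
Ice volume = water volume × ρ_w/ρ_ice = 6.660×10^5 × 1024/909 = 7.50×10^5 km³.

≈ 7.50×10^5 km³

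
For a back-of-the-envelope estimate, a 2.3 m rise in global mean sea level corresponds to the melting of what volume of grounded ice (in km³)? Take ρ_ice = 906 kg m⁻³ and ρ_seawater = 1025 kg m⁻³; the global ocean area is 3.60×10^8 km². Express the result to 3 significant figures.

Required water volume = Δh × A = 2.3 m × 3.60×10^14 m² = 8.280×10^14 m³ = 8.280×10^5 km³.
Ice volume = water volume × ρ_w/ρ_ice = 8.280×10^5 × 1025/906 = 9.37×10^5 km³.

≈ 9.37×10^5 km³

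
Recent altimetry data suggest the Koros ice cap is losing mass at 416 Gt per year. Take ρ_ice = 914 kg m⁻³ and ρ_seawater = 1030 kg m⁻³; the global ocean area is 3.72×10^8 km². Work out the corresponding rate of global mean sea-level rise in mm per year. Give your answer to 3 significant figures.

ρ_w = 1030 kg m⁻³. Annual water volume added = 416 Gt / ρ_w = 4.160×10^14 kg / 1030 kg m⁻³ = 4.039×10^11 m³.
Δh per year = 4.039×10^11 / 3.72×10^14 = 1.09×10^-3 m = 1.09 mm.

≈ 1.09 mm/yr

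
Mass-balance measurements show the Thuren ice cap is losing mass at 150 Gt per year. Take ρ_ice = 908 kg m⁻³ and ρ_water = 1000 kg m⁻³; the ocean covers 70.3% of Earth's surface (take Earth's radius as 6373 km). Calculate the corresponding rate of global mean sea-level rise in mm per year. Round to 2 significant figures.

≈ 0.42 mm/yr

ρ_w = 1000 kg m⁻³. Annual water volume added = 150 Gt / ρ_w = 1.500×10^14 kg / 1000 kg m⁻³ = 1.500×10^11 m³.
Δh per year = 1.500×10^11 / 3.59×10^14 = 4.18×10^-4 m = 0.42 mm.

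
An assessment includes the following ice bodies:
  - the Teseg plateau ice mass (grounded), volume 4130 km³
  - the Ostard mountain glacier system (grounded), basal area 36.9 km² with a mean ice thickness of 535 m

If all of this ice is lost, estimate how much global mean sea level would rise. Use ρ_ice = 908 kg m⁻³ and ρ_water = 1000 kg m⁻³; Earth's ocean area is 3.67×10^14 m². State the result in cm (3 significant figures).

≈ 1.03 cm

Teseg: 4130 km³ × (908/1000) = 3750 km³ of water.
Ostard: ice volume = 36.9 km² × 535 m = 19.74 km³; 19.74 × (908/1000) = 17.93 km³ of water.
Total added water ≈ 3.768×10^12 m³ over 3.67×10^14 m² → Δh = 0.0103 m = 1.03 cm.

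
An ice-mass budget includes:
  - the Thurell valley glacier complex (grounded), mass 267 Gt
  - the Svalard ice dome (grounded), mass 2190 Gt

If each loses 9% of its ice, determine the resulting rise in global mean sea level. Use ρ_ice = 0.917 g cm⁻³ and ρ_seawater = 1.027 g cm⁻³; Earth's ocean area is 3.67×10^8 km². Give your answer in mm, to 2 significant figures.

Thurell: 0.09 × 267 Gt = 2.403×10^13 kg; dividing by ρ_w = 1.027 g cm⁻³ = 1027 kg m⁻³ gives 2.340×10^10 m³ of water.
Svalard: 0.09 × 2190 Gt = 1.971×10^14 kg; dividing by ρ_w = 1027 kg m⁻³ gives 1.919×10^11 m³ of water.
Total added water ≈ 2.153×10^11 m³ over 3.67×10^14 m² → Δh = 5.87×10^-4 m = 0.59 mm.

≈ 0.59 mm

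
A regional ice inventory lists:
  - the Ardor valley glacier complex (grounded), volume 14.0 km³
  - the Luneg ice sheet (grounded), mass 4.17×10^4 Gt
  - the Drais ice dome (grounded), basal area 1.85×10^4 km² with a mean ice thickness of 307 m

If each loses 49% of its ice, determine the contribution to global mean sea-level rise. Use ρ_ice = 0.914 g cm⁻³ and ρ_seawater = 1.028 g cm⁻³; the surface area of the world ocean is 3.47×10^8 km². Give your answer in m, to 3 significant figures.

≈ 0.0644 m

Ardor: 0.49 × 14.0 km³ × (914/1028) = 6.099 km³ of water.
Luneg: 0.49 × 4.17×10^4 Gt = 2.043×10^16 kg; dividing by ρ_w = 1.028 g cm⁻³ = 1028 kg m⁻³ gives 1.988×10^13 m³ of water.
Drais: ice volume = 1.85×10^4 km² × 307 m = 5680 km³; 0.49 × 5680 × (914/1028) = 2474 km³ of water.
Total added water ≈ 2.236×10^13 m³ over 3.47×10^14 m² → Δh = 0.0644 m.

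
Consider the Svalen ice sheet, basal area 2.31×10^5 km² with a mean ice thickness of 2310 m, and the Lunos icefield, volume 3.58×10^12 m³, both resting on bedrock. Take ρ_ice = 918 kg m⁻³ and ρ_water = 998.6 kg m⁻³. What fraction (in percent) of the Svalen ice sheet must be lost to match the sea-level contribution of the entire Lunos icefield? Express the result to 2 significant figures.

Equal sea-level rise means equal mass of meltwater, i.e. equal mass of ice lost.
Ice mass of Lunos: 3.286×10^15 kg; ice mass of Svalen: 4.899×10^17 kg.
Fraction required = 3.286×10^15 / 4.899×10^17 = 6.71×10^-3 → 0.67 %.

≈ 0.67 %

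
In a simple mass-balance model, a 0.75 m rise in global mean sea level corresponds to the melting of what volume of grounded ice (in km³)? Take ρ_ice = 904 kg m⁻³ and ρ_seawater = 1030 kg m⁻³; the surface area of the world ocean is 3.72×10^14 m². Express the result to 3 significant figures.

Required water volume = Δh × A = 0.75 m × 3.72×10^14 m² = 2.790×10^14 m³ = 2.790×10^5 km³.
Ice volume = water volume × ρ_w/ρ_ice = 2.790×10^5 × 1030/904 = 3.18×10^5 km³.

≈ 3.18×10^5 km³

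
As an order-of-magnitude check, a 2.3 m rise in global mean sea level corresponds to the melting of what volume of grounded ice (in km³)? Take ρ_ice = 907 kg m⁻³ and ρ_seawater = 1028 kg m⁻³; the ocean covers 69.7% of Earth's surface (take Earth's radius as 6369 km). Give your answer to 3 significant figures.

≈ 9.26×10^5 km³

Required water volume = Δh × A = 2.3 m × 3.55×10^14 m² = 8.172×10^14 m³ = 8.172×10^5 km³.
Ice volume = water volume × ρ_w/ρ_ice = 8.172×10^5 × 1028/907 = 9.26×10^5 km³.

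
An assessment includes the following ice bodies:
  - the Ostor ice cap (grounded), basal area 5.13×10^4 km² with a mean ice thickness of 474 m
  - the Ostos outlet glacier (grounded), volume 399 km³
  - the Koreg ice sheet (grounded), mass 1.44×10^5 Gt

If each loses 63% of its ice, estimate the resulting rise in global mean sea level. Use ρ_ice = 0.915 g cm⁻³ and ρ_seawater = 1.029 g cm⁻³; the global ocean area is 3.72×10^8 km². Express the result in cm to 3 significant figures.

Ostor: ice volume = 5.13×10^4 km² × 474 m = 2.432×10^4 km³; 0.63 × 2.432×10^4 × (915/1029) = 1.362×10^4 km³ of water.
Ostos: 0.63 × 399 km³ × (915/1029) = 223.5 km³ of water.
Koreg: 0.63 × 1.44×10^5 Gt = 9.072×10^16 kg; dividing by ρ_w = 1.029 g cm⁻³ = 1029 kg m⁻³ gives 8.816×10^13 m³ of water.
Total added water ≈ 1.020×10^14 m³ over 3.72×10^14 m² → Δh = 0.274 m = 27.4 cm.

≈ 27.4 cm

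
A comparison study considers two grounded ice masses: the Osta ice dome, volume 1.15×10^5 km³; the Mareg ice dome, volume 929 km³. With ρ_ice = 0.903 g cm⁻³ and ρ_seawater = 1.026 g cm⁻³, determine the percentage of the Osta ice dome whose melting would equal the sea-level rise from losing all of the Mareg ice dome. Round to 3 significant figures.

≈ 0.808 %

Equal sea-level rise means equal mass of meltwater, i.e. equal mass of ice lost.
Ice mass of Mareg: 8.389×10^14 kg; ice mass of Osta: 1.038×10^17 kg.
Fraction required = 8.389×10^14 / 1.038×10^17 = 8.08×10^-3 → 0.808 %.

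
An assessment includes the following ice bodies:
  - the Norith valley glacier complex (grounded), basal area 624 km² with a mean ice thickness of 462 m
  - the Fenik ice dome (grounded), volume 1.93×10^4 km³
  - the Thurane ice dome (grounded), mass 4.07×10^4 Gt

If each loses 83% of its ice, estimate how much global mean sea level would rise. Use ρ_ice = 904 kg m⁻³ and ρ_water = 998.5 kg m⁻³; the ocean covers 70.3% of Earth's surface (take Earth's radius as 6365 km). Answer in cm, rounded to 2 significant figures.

≈ 14 cm

Norith: ice volume = 624 km² × 462 m = 288.3 km³; 0.83 × 288.3 × (904/998.5) = 216.6 km³ of water.
Fenik: 0.83 × 1.93×10^4 km³ × (904/998.5) = 1.450×10^4 km³ of water.
Thurane: 0.83 × 4.07×10^4 Gt = 3.378×10^16 kg; dividing by ρ_w = 998.5 kg m⁻³ gives 3.383×10^13 m³ of water.
Total added water ≈ 4.855×10^13 m³ over 3.58×10^14 m² → Δh = 0.136 m = 14 cm.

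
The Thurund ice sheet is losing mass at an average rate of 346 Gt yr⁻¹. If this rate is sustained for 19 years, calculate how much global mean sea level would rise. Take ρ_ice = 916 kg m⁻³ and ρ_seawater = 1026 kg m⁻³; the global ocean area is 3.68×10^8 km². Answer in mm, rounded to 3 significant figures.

Total mass lost = 346 Gt/yr × 19 yr = 6574 Gt = 6.574×10^15 kg.
ρ_w = 1026 kg m⁻³, so water volume = 6.574×10^15 / 1026 = 6.407×10^12 m³.
Δh = 6.407×10^12 / 3.68×10^14 = 0.0174 m = 17.4 mm.

≈ 17.4 mm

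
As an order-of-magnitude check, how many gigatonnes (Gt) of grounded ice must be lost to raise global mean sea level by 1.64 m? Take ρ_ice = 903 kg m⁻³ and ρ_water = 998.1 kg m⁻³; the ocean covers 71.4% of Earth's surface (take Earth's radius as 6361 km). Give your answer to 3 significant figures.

Required water volume = Δh × A = 1.64 m × 3.63×10^14 m² = 5.954×10^14 m³.
ρ_w = 998.1 kg m⁻³, so the mass of water = 5.954×10^14 m³ × 998.1 kg m⁻³ = 5.943×10^17 kg = 5.94×10^5 Gt (and the same mass of ice, by conservation).

≈ 5.94×10^5 Gt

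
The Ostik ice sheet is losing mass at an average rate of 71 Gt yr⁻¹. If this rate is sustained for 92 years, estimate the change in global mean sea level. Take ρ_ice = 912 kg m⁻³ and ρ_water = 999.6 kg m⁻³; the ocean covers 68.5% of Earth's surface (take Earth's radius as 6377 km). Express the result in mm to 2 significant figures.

Total mass lost = 71 Gt/yr × 92 yr = 6532 Gt = 6.532×10^15 kg.
ρ_w = 999.6 kg m⁻³, so water volume = 6.532×10^15 / 999.6 = 6.535×10^12 m³.
Δh = 6.535×10^12 / 3.50×10^14 = 0.0187 m = 19 mm.

≈ 19 mm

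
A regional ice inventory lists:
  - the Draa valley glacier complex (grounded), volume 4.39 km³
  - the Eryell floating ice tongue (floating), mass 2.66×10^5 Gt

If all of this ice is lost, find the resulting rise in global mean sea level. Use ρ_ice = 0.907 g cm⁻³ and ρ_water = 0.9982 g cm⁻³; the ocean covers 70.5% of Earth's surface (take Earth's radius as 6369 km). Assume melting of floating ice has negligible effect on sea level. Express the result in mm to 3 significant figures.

Draa: 4.39 km³ × (907/998.2) = 3.989 km³ of water.
The Eryell floating ice tongue is floating and already displaces its own weight of water, so its melt adds essentially nothing to sea level.
Total added water ≈ 3.989×10^9 m³ over 3.59×10^14 m² → Δh = 1.11×10^-5 m = 0.0111 mm.

≈ 0.0111 mm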